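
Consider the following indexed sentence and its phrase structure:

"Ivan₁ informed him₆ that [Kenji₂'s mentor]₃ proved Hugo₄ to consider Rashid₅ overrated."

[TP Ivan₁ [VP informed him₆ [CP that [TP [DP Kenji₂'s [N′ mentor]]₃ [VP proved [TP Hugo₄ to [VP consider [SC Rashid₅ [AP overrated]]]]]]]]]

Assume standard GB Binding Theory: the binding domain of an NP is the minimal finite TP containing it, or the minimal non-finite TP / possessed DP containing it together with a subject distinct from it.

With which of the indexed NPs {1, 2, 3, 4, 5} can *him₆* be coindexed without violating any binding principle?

*him* is a pronoun, so Principle B applies: it must be free in its binding domain.
Binding domain of *him₆*: the matrix TP, whose subject is Ivan₁.
*Ivan₁* c-commands the pronoun within its binding domain → coindexation would violate Principle B.
*Kenji₂*: the pronoun c-commands this R-expression → coindexation would violate Principle C on *Kenji₂*.
*[Kenji₂'s mentor]₃*: the pronoun c-commands this R-expression → coindexation would violate Principle C on *[Kenji₂'s mentor]₃*.
*Hugo₄*: the pronoun c-commands this R-expression → coindexation would violate Principle C on *Hugo₄*.
*Rashid₅*: the pronoun c-commands this R-expression → coindexation would violate Principle C on *Rashid₅*.

none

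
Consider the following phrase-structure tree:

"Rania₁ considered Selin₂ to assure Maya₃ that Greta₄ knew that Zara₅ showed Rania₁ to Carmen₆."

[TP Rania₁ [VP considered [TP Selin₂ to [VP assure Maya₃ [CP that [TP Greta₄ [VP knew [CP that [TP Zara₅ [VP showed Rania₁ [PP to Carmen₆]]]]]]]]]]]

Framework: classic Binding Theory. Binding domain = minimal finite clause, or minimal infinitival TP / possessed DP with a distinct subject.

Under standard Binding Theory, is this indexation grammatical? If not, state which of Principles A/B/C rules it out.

The two coindexed NPs are *Rania₁* (the higher occurrence) and *Rania₁* (the lower occurrence).
*Rania₁* (the lower occurrence) is an R-expression. Principle C requires it to be free everywhere.
*Rania₁* (the higher occurrence) c-commands it and carries the same index.
The R-expression is bound → Principle C violation.

Principle C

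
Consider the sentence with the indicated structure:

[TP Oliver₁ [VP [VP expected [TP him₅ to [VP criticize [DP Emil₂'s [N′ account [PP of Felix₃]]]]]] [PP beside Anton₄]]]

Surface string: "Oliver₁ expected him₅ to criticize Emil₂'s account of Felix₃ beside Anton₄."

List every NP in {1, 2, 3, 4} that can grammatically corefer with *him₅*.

*him* is a pronoun, so Principle B applies: it must be free in its binding domain.
Binding domain of *him₅*: the matrix TP, whose subject is Oliver₁.
*Oliver₁* c-commands the pronoun within its binding domain → coindexation would violate Principle B.
*Emil₂*: the pronoun c-commands this R-expression → coindexation would violate Principle C on *Emil₂*.
*Felix₃*: the pronoun c-commands this R-expression → coindexation would violate Principle C on *Felix₃*.
*Anton₄* and the pronoun do not c-command one another → neither Principle B nor Principle C is at stake; coindexation permitted.

{4}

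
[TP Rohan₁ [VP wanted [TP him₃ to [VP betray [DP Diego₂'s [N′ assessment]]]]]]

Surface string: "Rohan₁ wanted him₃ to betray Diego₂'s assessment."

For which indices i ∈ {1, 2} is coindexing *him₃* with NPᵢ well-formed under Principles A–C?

none

*him* is a pronoun, so Principle B applies: it must be free in its binding domain.
Binding domain of *him₃*: the matrix TP, whose subject is Rohan₁.
*Rohan₁* c-commands the pronoun within its binding domain → coindexation would violate Principle B.
*Diego₂*: the pronoun c-commands this R-expression → coindexation would violate Principle C on *Diego₂*.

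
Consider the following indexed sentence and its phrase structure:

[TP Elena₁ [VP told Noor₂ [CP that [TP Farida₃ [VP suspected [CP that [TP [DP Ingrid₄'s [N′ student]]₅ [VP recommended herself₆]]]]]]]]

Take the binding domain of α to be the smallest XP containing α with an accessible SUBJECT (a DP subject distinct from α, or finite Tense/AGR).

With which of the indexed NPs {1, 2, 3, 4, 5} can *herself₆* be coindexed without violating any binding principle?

*herself* is an anaphor, so Principle A applies: it must be bound in its binding domain.
Binding domain of *herself₆*: the embedded TP, whose subject is [Ingrid₄'s student]₅.
*Elena₁* c-commands the anaphor but is outside its binding domain → cannot satisfy Principle A.
*Noor₂* c-commands the anaphor but is outside its binding domain → cannot satisfy Principle A.
*Farida₃* c-commands the anaphor but is outside its binding domain → cannot satisfy Principle A.
*Ingrid₄* does not c-command the anaphor → cannot bind it.
*[Ingrid₄'s student]₅* c-commands the anaphor within its binding domain → licit binder.

{5}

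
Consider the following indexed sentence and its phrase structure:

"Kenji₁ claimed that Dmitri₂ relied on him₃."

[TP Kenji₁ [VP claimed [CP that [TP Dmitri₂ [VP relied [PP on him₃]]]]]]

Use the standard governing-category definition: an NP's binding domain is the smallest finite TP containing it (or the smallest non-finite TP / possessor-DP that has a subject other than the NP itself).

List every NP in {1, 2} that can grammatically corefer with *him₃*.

{1}

*him* is a pronoun, so Principle B applies: it must be free in its binding domain.
Binding domain of *him₃*: the embedded TP, whose subject is Dmitri₂.
*Kenji₁* c-commands the pronoun but from outside its binding domain, and is not c-commanded by it → coindexation permitted.
*Dmitri₂* c-commands the pronoun within its binding domain → coindexation would violate Principle B.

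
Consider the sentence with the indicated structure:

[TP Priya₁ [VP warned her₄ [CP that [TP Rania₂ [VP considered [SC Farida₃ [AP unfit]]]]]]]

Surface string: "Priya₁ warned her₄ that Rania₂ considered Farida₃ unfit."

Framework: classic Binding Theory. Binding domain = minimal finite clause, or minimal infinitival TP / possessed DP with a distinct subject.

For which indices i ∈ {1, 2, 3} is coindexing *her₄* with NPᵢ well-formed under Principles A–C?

*her* is a pronoun, so Principle B applies: it must be free in its binding domain.
Binding domain of *her₄*: the matrix TP, whose subject is Priya₁.
*Priya₁* c-commands the pronoun within its binding domain → coindexation would violate Principle B.
*Rania₂*: the pronoun c-commands this R-expression → coindexation would violate Principle C on *Rania₂*.
*Farida₃*: the pronoun c-commands this R-expression → coindexation would violate Principle C on *Farida₃*.

none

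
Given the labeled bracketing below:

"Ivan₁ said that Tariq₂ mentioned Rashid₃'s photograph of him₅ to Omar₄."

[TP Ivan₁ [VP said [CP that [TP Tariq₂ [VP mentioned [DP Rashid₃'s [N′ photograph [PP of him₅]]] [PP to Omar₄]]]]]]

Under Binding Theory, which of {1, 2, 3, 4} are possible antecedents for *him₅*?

{1, 2, 4}

*him* is a pronoun, so Principle B applies: it must be free in its binding domain.
Binding domain of *him₅*: the possessed DP, whose subject is Rashid₃.
*Ivan₁* c-commands the pronoun but from outside its binding domain, and is not c-commanded by it → coindexation permitted.
*Tariq₂* c-commands the pronoun but from outside its binding domain, and is not c-commanded by it → coindexation permitted.
*Rashid₃* c-commands the pronoun within its binding domain → coindexation would violate Principle B.
*Omar₄* and the pronoun do not c-command one another → neither Principle B nor Principle C is at stake; coindexation permitted.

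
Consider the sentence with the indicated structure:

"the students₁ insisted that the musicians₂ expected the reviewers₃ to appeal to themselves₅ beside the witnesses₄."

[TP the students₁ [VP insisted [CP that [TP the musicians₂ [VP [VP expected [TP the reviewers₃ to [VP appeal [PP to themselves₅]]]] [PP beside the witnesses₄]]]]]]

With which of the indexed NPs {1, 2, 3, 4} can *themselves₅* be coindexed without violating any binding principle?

{3}

*themselves* is an anaphor, so Principle A applies: it must be bound in its binding domain.
Binding domain of *themselves₅*: the embedded TP, whose subject is the reviewers₃.
*the students₁* c-commands the anaphor but is outside its binding domain → cannot satisfy Principle A.
*the musicians₂* c-commands the anaphor but is outside its binding domain → cannot satisfy Principle A.
*the reviewers₃* c-commands the anaphor within its binding domain → licit binder.
*the witnesses₄* does not c-command the anaphor → cannot bind it.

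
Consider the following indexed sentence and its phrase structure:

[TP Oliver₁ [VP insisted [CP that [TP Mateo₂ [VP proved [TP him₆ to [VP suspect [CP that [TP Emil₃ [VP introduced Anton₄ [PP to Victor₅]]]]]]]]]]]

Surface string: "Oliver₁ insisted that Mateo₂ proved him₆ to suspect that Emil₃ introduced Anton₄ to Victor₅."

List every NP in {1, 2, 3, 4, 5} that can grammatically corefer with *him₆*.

{1}

*him* is a pronoun, so Principle B applies: it must be free in its binding domain.
Binding domain of *him₆*: the embedded TP, whose subject is Mateo₂.
*Oliver₁* c-commands the pronoun but from outside its binding domain, and is not c-commanded by it → coindexation permitted.
*Mateo₂* c-commands the pronoun within its binding domain → coindexation would violate Principle B.
*Emil₃*: the pronoun c-commands this R-expression → coindexation would violate Principle C on *Emil₃*.
*Anton₄*: the pronoun c-commands this R-expression → coindexation would violate Principle C on *Anton₄*.
*Victor₅*: the pronoun c-commands this R-expression → coindexation would violate Principle C on *Victor₅*.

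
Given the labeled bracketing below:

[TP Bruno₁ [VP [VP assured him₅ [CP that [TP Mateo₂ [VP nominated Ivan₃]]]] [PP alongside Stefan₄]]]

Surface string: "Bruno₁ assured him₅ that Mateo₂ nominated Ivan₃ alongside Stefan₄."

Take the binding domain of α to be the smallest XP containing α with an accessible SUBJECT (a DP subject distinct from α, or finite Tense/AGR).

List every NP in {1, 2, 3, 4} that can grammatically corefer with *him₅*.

*him* is a pronoun, so Principle B applies: it must be free in its binding domain.
Binding domain of *him₅*: the matrix TP, whose subject is Bruno₁.
*Bruno₁* c-commands the pronoun within its binding domain → coindexation would violate Principle B.
*Mateo₂*: the pronoun c-commands this R-expression → coindexation would violate Principle C on *Mateo₂*.
*Ivan₃*: the pronoun c-commands this R-expression → coindexation would violate Principle C on *Ivan₃*.
*Stefan₄* and the pronoun do not c-command one another → neither Principle B nor Principle C is at stake; coindexation permitted.

{4}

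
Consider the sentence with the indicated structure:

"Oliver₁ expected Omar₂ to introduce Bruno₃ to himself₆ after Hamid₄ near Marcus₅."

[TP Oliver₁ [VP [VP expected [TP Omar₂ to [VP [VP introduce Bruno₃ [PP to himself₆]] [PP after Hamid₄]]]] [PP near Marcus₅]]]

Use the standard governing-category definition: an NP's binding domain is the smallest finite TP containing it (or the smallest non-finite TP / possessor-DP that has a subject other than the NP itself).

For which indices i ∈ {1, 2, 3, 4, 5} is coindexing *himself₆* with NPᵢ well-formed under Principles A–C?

*himself* is an anaphor, so Principle A applies: it must be bound in its binding domain.
Binding domain of *himself₆*: the embedded TP, whose subject is Omar₂.
*Oliver₁* c-commands the anaphor but is outside its binding domain → cannot satisfy Principle A.
*Omar₂* c-commands the anaphor within its binding domain → licit binder.
*Bruno₃* c-commands the anaphor within its binding domain → licit binder.
*Hamid₄* does not c-command the anaphor → cannot bind it.
*Marcus₅* does not c-command the anaphor → cannot bind it.

{2, 3}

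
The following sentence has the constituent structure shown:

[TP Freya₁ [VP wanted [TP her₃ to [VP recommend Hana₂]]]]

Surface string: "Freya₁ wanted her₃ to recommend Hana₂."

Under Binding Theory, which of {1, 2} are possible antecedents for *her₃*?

none

*her* is a pronoun, so Principle B applies: it must be free in its binding domain.
Binding domain of *her₃*: the matrix TP, whose subject is Freya₁.
*Freya₁* c-commands the pronoun within its binding domain → coindexation would violate Principle B.
*Hana₂*: the pronoun c-commands this R-expression → coindexation would violate Principle C on *Hana₂*.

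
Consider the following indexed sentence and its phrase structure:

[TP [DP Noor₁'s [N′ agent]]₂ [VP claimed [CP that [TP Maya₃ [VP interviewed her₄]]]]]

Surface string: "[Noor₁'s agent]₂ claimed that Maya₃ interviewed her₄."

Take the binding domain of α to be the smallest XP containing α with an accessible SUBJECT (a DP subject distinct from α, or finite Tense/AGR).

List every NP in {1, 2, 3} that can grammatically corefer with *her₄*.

{1, 2}

*her* is a pronoun, so Principle B applies: it must be free in its binding domain.
Binding domain of *her₄*: the embedded TP, whose subject is Maya₃.
*Noor₁* and the pronoun do not c-command one another → neither Principle B nor Principle C is at stake; coindexation permitted.
*[Noor₁'s agent]₂* c-commands the pronoun but from outside its binding domain, and is not c-commanded by it → coindexation permitted.
*Maya₃* c-commands the pronoun within its binding domain → coindexation would violate Principle B.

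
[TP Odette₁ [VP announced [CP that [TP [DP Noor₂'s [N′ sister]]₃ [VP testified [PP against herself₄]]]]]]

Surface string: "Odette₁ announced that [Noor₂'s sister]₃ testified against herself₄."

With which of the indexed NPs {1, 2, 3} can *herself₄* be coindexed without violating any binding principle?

*herself* is an anaphor, so Principle A applies: it must be bound in its binding domain.
Binding domain of *herself₄*: the embedded TP, whose subject is [Noor₂'s sister]₃.
*Odette₁* c-commands the anaphor but is outside its binding domain → cannot satisfy Principle A.
*Noor₂* does not c-command the anaphor → cannot bind it.
*[Noor₂'s sister]₃* c-commands the anaphor within its binding domain → licit binder.

{3}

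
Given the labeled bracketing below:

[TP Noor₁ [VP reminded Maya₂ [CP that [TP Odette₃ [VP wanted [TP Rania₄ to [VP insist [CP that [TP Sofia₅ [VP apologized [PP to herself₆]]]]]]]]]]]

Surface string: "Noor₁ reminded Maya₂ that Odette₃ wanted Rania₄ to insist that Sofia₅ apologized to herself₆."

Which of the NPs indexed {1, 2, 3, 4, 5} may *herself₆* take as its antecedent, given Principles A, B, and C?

*herself* is an anaphor, so Principle A applies: it must be bound in its binding domain.
Binding domain of *herself₆*: the embedded TP, whose subject is Sofia₅.
*Noor₁* c-commands the anaphor but is outside its binding domain → cannot satisfy Principle A.
*Maya₂* c-commands the anaphor but is outside its binding domain → cannot satisfy Principle A.
*Odette₃* c-commands the anaphor but is outside its binding domain → cannot satisfy Principle A.
*Rania₄* c-commands the anaphor but is outside its binding domain → cannot satisfy Principle A.
*Sofia₅* c-commands the anaphor within its binding domain → licit binder.

{5}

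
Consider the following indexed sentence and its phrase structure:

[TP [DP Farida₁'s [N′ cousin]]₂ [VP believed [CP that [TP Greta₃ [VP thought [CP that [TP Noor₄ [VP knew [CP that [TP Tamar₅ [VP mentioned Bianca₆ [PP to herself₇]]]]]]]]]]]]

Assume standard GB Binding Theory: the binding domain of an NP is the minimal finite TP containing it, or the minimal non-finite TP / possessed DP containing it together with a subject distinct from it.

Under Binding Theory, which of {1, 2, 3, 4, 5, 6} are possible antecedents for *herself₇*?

*herself* is an anaphor, so Principle A applies: it must be bound in its binding domain.
Binding domain of *herself₇*: the embedded TP, whose subject is Tamar₅.
*Farida₁* does not c-command the anaphor → cannot bind it.
*[Farida₁'s cousin]₂* c-commands the anaphor but is outside its binding domain → cannot satisfy Principle A.
*Greta₃* c-commands the anaphor but is outside its binding domain → cannot satisfy Principle A.
*Noor₄* c-commands the anaphor but is outside its binding domain → cannot satisfy Principle A.
*Tamar₅* c-commands the anaphor within its binding domain → licit binder.
*Bianca₆* c-commands the anaphor within its binding domain → licit binder.

{5, 6}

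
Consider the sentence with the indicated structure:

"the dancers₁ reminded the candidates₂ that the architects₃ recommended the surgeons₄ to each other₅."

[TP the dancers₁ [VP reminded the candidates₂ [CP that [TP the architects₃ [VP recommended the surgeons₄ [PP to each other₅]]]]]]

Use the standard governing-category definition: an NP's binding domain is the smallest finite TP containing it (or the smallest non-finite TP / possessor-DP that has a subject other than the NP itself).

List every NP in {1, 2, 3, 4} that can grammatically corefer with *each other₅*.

{3, 4}

*each other* is an anaphor, so Principle A applies: it must be bound in its binding domain.
Binding domain of *each other₅*: the embedded TP, whose subject is the architects₃.
*the dancers₁* c-commands the anaphor but is outside its binding domain → cannot satisfy Principle A.
*the candidates₂* c-commands the anaphor but is outside its binding domain → cannot satisfy Principle A.
*the architects₃* c-commands the anaphor within its binding domain → licit binder.
*the surgeons₄* c-commands the anaphor within its binding domain → licit binder.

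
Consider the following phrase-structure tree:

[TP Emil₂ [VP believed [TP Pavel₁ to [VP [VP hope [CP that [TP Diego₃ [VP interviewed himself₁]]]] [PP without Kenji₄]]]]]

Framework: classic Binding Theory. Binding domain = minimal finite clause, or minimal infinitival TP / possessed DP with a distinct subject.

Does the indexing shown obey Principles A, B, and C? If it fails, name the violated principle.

The two coindexed NPs are *Pavel₁* and *himself₁*.
*himself₁* is an anaphor. Principle A requires it to be bound within its binding domain — the embedded TP, whose subject is Diego₃.
Within that domain it is c-commanded by *Diego₃*, which does not share its index.
*Pavel₁* does c-command the anaphor, but from outside its binding domain.
The anaphor is unbound in its domain → Principle A violation.

Principle A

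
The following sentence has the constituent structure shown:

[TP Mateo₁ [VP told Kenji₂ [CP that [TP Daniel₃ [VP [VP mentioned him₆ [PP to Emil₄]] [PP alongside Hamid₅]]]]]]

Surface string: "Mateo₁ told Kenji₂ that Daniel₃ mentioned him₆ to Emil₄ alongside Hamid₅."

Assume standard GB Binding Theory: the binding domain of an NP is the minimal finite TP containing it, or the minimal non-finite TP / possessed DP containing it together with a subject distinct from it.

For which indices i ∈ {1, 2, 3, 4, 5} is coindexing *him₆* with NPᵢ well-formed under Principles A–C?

{1, 2, 5}

*him* is a pronoun, so Principle B applies: it must be free in its binding domain.
Binding domain of *him₆*: the embedded TP, whose subject is Daniel₃.
*Mateo₁* c-commands the pronoun but from outside its binding domain, and is not c-commanded by it → coindexation permitted.
*Kenji₂* c-commands the pronoun but from outside its binding domain, and is not c-commanded by it → coindexation permitted.
*Daniel₃* c-commands the pronoun within its binding domain → coindexation would violate Principle B.
*Emil₄*: the pronoun c-commands this R-expression → coindexation would violate Principle C on *Emil₄*.
*Hamid₅* and the pronoun do not c-command one another → neither Principle B nor Principle C is at stake; coindexation permitted.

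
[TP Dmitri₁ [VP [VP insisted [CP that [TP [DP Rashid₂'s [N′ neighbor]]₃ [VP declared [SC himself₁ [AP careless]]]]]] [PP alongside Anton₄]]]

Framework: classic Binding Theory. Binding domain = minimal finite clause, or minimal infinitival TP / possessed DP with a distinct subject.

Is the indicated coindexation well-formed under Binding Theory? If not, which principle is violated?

Principle A

The two coindexed NPs are *Dmitri₁* and *himself₁*.
*himself₁* is an anaphor. Principle A requires it to be bound within its binding domain — the embedded TP, whose subject is [Rashid₂'s neighbor]₃.
Within that domain it is c-commanded by *[Rashid₂'s neighbor]₃*, which does not share its index.
*Dmitri₁* does c-command the anaphor, but from outside its binding domain.
The anaphor is unbound in its domain → Principle A violation.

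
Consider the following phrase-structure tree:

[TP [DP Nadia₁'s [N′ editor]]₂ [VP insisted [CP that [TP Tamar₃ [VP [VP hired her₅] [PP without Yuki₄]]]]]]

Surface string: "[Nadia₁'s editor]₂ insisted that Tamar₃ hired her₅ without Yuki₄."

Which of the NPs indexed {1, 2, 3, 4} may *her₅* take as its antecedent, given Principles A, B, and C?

{1, 2, 4}

*her* is a pronoun, so Principle B applies: it must be free in its binding domain.
Binding domain of *her₅*: the embedded TP, whose subject is Tamar₃.
*Nadia₁* and the pronoun do not c-command one another → neither Principle B nor Principle C is at stake; coindexation permitted.
*[Nadia₁'s editor]₂* c-commands the pronoun but from outside its binding domain, and is not c-commanded by it → coindexation permitted.
*Tamar₃* c-commands the pronoun within its binding domain → coindexation would violate Principle B.
*Yuki₄* and the pronoun do not c-command one another → neither Principle B nor Principle C is at stake; coindexation permitted.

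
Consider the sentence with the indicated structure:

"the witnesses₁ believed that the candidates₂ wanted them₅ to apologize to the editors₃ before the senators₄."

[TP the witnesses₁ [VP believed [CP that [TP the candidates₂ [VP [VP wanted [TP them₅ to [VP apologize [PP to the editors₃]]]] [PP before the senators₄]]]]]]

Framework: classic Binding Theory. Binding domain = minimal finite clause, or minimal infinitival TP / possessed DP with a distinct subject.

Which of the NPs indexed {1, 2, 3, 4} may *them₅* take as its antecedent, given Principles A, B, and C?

*them* is a pronoun, so Principle B applies: it must be free in its binding domain.
Binding domain of *them₅*: the embedded TP, whose subject is the candidates₂.
*the witnesses₁* c-commands the pronoun but from outside its binding domain, and is not c-commanded by it → coindexation permitted.
*the candidates₂* c-commands the pronoun within its binding domain → coindexation would violate Principle B.
*the editors₃*: the pronoun c-commands this R-expression → coindexation would violate Principle C on *the editors₃*.
*the senators₄* and the pronoun do not c-command one another → neither Principle B nor Principle C is at stake; coindexation permitted.

{1, 4}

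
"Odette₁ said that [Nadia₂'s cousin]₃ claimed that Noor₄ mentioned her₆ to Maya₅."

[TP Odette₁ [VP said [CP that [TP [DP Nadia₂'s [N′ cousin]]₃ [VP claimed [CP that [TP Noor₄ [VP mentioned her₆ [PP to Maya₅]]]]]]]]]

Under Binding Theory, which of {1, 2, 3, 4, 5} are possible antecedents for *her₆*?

*her* is a pronoun, so Principle B applies: it must be free in its binding domain.
Binding domain of *her₆*: the embedded TP, whose subject is Noor₄.
*Odette₁* c-commands the pronoun but from outside its binding domain, and is not c-commanded by it → coindexation permitted.
*Nadia₂* and the pronoun do not c-command one another → neither Principle B nor Principle C is at stake; coindexation permitted.
*[Nadia₂'s cousin]₃* c-commands the pronoun but from outside its binding domain, and is not c-commanded by it → coindexation permitted.
*Noor₄* c-commands the pronoun within its binding domain → coindexation would violate Principle B.
*Maya₅*: the pronoun c-commands this R-expression → coindexation would violate Principle C on *Maya₅*.

{1, 2, 3}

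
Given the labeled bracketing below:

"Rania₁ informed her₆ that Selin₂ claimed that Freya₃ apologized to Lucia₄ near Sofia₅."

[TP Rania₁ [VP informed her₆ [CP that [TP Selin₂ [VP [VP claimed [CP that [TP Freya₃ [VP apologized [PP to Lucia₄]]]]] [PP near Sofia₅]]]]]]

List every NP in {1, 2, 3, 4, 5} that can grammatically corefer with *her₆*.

none

*her* is a pronoun, so Principle B applies: it must be free in its binding domain.
Binding domain of *her₆*: the matrix TP, whose subject is Rania₁.
*Rania₁* c-commands the pronoun within its binding domain → coindexation would violate Principle B.
*Selin₂*: the pronoun c-commands this R-expression → coindexation would violate Principle C on *Selin₂*.
*Freya₃*: the pronoun c-commands this R-expression → coindexation would violate Principle C on *Freya₃*.
*Lucia₄*: the pronoun c-commands this R-expression → coindexation would violate Principle C on *Lucia₄*.
*Sofia₅*: the pronoun c-commands this R-expression → coindexation would violate Principle C on *Sofia₅*.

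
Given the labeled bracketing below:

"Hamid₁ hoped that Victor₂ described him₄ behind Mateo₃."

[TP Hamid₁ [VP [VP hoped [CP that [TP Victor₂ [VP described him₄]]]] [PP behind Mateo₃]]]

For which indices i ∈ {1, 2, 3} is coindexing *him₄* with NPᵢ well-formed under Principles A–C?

{1, 3}

*him* is a pronoun, so Principle B applies: it must be free in its binding domain.
Binding domain of *him₄*: the embedded TP, whose subject is Victor₂.
*Hamid₁* c-commands the pronoun but from outside its binding domain, and is not c-commanded by it → coindexation permitted.
*Victor₂* c-commands the pronoun within its binding domain → coindexation would violate Principle B.
*Mateo₃* and the pronoun do not c-command one another → neither Principle B nor Principle C is at stake; coindexation permitted.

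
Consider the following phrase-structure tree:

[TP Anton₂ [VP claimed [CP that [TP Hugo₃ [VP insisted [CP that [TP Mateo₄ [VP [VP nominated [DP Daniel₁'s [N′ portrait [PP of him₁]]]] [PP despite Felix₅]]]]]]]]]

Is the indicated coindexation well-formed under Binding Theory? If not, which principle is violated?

Principle B

The two coindexed NPs are *Daniel₁* and *him₁*.
*him₁* is a pronoun. Its binding domain is the possessed DP, whose subject is Daniel₁.
*Daniel₁* c-commands it within that domain and carries the same index.
The pronoun is locally bound → Principle B violation.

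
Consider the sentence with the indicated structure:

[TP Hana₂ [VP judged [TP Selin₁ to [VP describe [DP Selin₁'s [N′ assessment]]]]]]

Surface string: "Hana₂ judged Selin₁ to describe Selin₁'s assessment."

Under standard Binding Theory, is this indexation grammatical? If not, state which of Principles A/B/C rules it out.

The two coindexed NPs are *Selin₁* (the lower occurrence) and *Selin₁* (the higher occurrence).
*Selin₁* (the lower occurrence) is an R-expression. Principle C requires it to be free everywhere.
*Selin₁* (the higher occurrence) c-commands it and carries the same index.
The R-expression is bound → Principle C violation.

Principle C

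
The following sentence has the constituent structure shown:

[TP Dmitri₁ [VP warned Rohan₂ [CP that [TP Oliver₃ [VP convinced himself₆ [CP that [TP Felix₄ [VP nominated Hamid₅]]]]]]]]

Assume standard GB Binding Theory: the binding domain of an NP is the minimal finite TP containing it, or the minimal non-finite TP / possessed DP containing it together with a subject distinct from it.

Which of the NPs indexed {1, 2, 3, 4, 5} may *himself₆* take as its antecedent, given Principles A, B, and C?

{3}

*himself* is an anaphor, so Principle A applies: it must be bound in its binding domain.
Binding domain of *himself₆*: the embedded TP, whose subject is Oliver₃.
*Dmitri₁* c-commands the anaphor but is outside its binding domain → cannot satisfy Principle A.
*Rohan₂* c-commands the anaphor but is outside its binding domain → cannot satisfy Principle A.
*Oliver₃* c-commands the anaphor within its binding domain → licit binder.
*Felix₄* does not c-command the anaphor → cannot bind it.
*Hamid₅* does not c-command the anaphor → cannot bind it.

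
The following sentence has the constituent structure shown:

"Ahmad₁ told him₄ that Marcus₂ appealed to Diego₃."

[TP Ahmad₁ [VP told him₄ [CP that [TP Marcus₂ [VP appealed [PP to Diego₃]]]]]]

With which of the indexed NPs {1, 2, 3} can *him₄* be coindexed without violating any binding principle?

*him* is a pronoun, so Principle B applies: it must be free in its binding domain.
Binding domain of *him₄*: the matrix TP, whose subject is Ahmad₁.
*Ahmad₁* c-commands the pronoun within its binding domain → coindexation would violate Principle B.
*Marcus₂*: the pronoun c-commands this R-expression → coindexation would violate Principle C on *Marcus₂*.
*Diego₃*: the pronoun c-commands this R-expression → coindexation would violate Principle C on *Diego₃*.

none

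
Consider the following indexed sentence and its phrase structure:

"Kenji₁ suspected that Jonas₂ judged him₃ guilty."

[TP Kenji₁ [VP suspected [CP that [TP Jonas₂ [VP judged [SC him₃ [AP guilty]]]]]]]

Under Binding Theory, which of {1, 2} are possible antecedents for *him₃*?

*him* is a pronoun, so Principle B applies: it must be free in its binding domain.
Binding domain of *him₃*: the embedded TP, whose subject is Jonas₂.
*Kenji₁* c-commands the pronoun but from outside its binding domain, and is not c-commanded by it → coindexation permitted.
*Jonas₂* c-commands the pronoun within its binding domain → coindexation would violate Principle B.

{1}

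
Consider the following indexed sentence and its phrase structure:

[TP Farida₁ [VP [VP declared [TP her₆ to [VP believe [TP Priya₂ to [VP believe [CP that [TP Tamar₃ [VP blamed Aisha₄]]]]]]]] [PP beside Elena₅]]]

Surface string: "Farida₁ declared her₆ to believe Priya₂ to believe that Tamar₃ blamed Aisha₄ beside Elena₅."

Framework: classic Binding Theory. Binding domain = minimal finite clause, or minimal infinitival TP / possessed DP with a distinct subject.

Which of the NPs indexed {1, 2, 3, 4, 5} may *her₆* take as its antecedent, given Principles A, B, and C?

{5}

*her* is a pronoun, so Principle B applies: it must be free in its binding domain.
Binding domain of *her₆*: the matrix TP, whose subject is Farida₁.
*Farida₁* c-commands the pronoun within its binding domain → coindexation would violate Principle B.
*Priya₂*: the pronoun c-commands this R-expression → coindexation would violate Principle C on *Priya₂*.
*Tamar₃*: the pronoun c-commands this R-expression → coindexation would violate Principle C on *Tamar₃*.
*Aisha₄*: the pronoun c-commands this R-expression → coindexation would violate Principle C on *Aisha₄*.
*Elena₅* and the pronoun do not c-command one another → neither Principle B nor Principle C is at stake; coindexation permitted.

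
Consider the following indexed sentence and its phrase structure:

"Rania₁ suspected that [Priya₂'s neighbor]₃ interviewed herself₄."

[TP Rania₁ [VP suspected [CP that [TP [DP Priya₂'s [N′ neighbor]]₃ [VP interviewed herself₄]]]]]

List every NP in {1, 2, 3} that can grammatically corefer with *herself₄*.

{3}

*herself* is an anaphor, so Principle A applies: it must be bound in its binding domain.
Binding domain of *herself₄*: the embedded TP, whose subject is [Priya₂'s neighbor]₃.
*Rania₁* c-commands the anaphor but is outside its binding domain → cannot satisfy Principle A.
*Priya₂* does not c-command the anaphor → cannot bind it.
*[Priya₂'s neighbor]₃* c-commands the anaphor within its binding domain → licit binder.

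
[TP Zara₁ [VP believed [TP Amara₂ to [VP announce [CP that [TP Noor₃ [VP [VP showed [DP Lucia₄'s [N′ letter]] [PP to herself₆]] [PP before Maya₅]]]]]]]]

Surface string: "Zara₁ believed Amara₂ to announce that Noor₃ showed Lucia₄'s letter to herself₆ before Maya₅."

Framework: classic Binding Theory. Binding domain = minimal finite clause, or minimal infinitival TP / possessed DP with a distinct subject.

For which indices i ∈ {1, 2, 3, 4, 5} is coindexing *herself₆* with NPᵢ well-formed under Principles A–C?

{3}

*herself* is an anaphor, so Principle A applies: it must be bound in its binding domain.
Binding domain of *herself₆*: the embedded TP, whose subject is Noor₃.
*Zara₁* c-commands the anaphor but is outside its binding domain → cannot satisfy Principle A.
*Amara₂* c-commands the anaphor but is outside its binding domain → cannot satisfy Principle A.
*Noor₃* c-commands the anaphor within its binding domain → licit binder.
*Lucia₄* does not c-command the anaphor → cannot bind it.
*Maya₅* does not c-command the anaphor → cannot bind it.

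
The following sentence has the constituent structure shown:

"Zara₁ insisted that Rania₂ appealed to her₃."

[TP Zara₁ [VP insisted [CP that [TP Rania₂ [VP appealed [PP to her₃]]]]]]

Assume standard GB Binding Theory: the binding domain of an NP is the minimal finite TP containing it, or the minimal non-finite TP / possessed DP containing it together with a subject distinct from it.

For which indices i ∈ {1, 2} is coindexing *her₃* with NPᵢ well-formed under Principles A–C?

*her* is a pronoun, so Principle B applies: it must be free in its binding domain.
Binding domain of *her₃*: the embedded TP, whose subject is Rania₂.
*Zara₁* c-commands the pronoun but from outside its binding domain, and is not c-commanded by it → coindexation permitted.
*Rania₂* c-commands the pronoun within its binding domain → coindexation would violate Principle B.

{1}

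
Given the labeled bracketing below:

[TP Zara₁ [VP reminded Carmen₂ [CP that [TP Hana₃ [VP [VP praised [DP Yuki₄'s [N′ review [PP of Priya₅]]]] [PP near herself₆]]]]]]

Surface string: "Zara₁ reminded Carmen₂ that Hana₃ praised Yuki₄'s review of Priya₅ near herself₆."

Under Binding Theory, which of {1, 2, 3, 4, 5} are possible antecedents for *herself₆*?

*herself* is an anaphor, so Principle A applies: it must be bound in its binding domain.
Binding domain of *herself₆*: the embedded TP, whose subject is Hana₃.
*Zara₁* c-commands the anaphor but is outside its binding domain → cannot satisfy Principle A.
*Carmen₂* c-commands the anaphor but is outside its binding domain → cannot satisfy Principle A.
*Hana₃* c-commands the anaphor within its binding domain → licit binder.
*Yuki₄* does not c-command the anaphor → cannot bind it.
*Priya₅* does not c-command the anaphor → cannot bind it.

{3}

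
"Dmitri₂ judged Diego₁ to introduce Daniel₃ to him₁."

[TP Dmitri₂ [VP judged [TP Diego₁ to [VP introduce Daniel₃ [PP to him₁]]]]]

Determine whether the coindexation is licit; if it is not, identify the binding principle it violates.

Principle B

The two coindexed NPs are *Diego₁* and *him₁*.
*him₁* is a pronoun. Its binding domain is the embedded TP, whose subject is Diego₁.
*Diego₁* c-commands it within that domain and carries the same index.
The pronoun is locally bound → Principle B violation.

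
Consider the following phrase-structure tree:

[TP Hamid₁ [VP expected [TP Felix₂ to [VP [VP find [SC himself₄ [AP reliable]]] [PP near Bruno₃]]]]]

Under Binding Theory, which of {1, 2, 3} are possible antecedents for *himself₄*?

{2}

*himself* is an anaphor, so Principle A applies: it must be bound in its binding domain.
Binding domain of *himself₄*: the embedded TP, whose subject is Felix₂.
*Hamid₁* c-commands the anaphor but is outside its binding domain → cannot satisfy Principle A.
*Felix₂* c-commands the anaphor within its binding domain → licit binder.
*Bruno₃* does not c-command the anaphor → cannot bind it.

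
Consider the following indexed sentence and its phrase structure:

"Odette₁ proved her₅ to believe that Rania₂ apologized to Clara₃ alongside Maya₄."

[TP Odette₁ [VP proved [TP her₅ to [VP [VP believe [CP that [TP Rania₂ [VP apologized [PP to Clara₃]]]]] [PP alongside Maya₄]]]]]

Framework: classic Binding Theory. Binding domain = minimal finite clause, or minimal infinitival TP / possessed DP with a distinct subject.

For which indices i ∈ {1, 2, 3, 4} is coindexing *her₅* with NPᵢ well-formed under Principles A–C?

*her* is a pronoun, so Principle B applies: it must be free in its binding domain.
Binding domain of *her₅*: the matrix TP, whose subject is Odette₁.
*Odette₁* c-commands the pronoun within its binding domain → coindexation would violate Principle B.
*Rania₂*: the pronoun c-commands this R-expression → coindexation would violate Principle C on *Rania₂*.
*Clara₃*: the pronoun c-commands this R-expression → coindexation would violate Principle C on *Clara₃*.
*Maya₄*: the pronoun c-commands this R-expression → coindexation would violate Principle C on *Maya₄*.

none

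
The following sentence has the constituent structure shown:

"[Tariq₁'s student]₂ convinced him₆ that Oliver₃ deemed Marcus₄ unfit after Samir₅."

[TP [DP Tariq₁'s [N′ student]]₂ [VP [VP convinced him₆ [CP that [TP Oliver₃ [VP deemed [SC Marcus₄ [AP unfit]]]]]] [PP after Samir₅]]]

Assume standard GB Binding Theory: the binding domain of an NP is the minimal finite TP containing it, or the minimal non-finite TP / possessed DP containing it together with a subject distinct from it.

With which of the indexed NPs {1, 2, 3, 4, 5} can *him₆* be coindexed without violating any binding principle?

{1, 5}

*him* is a pronoun, so Principle B applies: it must be free in its binding domain.
Binding domain of *him₆*: the matrix TP, whose subject is [Tariq₁'s student]₂.
*Tariq₁* and the pronoun do not c-command one another → neither Principle B nor Principle C is at stake; coindexation permitted.
*[Tariq₁'s student]₂* c-commands the pronoun within its binding domain → coindexation would violate Principle B.
*Oliver₃*: the pronoun c-commands this R-expression → coindexation would violate Principle C on *Oliver₃*.
*Marcus₄*: the pronoun c-commands this R-expression → coindexation would violate Principle C on *Marcus₄*.
*Samir₅* and the pronoun do not c-command one another → neither Principle B nor Principle C is at stake; coindexation permitted.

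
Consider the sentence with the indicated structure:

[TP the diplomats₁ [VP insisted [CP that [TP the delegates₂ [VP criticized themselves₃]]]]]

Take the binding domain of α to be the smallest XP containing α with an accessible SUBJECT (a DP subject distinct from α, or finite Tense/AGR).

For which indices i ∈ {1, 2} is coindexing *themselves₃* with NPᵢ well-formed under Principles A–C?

*themselves* is an anaphor, so Principle A applies: it must be bound in its binding domain.
Binding domain of *themselves₃*: the embedded TP, whose subject is the delegates₂.
*the diplomats₁* c-commands the anaphor but is outside its binding domain → cannot satisfy Principle A.
*the delegates₂* c-commands the anaphor within its binding domain → licit binder.

{2}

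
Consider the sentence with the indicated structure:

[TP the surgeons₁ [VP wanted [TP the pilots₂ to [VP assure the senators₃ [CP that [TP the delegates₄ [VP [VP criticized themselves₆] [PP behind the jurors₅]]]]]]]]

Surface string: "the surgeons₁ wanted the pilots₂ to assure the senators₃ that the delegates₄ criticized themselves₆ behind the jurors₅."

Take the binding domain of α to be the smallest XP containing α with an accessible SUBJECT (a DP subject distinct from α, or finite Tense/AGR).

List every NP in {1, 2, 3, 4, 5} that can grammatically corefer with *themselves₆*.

*themselves* is an anaphor, so Principle A applies: it must be bound in its binding domain.
Binding domain of *themselves₆*: the embedded TP, whose subject is the delegates₄.
*the surgeons₁* c-commands the anaphor but is outside its binding domain → cannot satisfy Principle A.
*the pilots₂* c-commands the anaphor but is outside its binding domain → cannot satisfy Principle A.
*the senators₃* c-commands the anaphor but is outside its binding domain → cannot satisfy Principle A.
*the delegates₄* c-commands the anaphor within its binding domain → licit binder.
*the jurors₅* does not c-command the anaphor → cannot bind it.

{4}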